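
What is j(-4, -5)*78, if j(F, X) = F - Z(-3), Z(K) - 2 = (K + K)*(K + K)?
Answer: -3276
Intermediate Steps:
Z(K) = 2 + 4*K² (Z(K) = 2 + (K + K)*(K + K) = 2 + (2*K)*(2*K) = 2 + 4*K²)
j(F, X) = -38 + F (j(F, X) = F - (2 + 4*(-3)²) = F - (2 + 4*9) = F - (2 + 36) = F - 1*38 = F - 38 = -38 + F)
j(-4, -5)*78 = (-38 - 4)*78 = -42*78 = -3276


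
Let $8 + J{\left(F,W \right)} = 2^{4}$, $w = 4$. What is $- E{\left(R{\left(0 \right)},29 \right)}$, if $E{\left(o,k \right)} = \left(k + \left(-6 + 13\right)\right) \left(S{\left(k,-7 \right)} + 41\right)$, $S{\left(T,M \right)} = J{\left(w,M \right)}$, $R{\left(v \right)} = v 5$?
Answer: $-1764$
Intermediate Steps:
$J{\left(F,W \right)} = 8$ ($J{\left(F,W \right)} = -8 + 2^{4} = -8 + 16 = 8$)
$R{\left(v \right)} = 5 v$
$S{\left(T,M \right)} = 8$
$E{\left(o,k \right)} = 343 + 49 k$ ($E{\left(o,k \right)} = \left(k + \left(-6 + 13\right)\right) \left(8 + 41\right) = \left(k + 7\right) 49 = \left(7 + k\right) 49 = 343 + 49 k$)
$- E{\left(R{\left(0 \right)},29 \right)} = - (343 + 49 \cdot 29) = - (343 + 1421) = \left(-1\right) 1764 = -1764$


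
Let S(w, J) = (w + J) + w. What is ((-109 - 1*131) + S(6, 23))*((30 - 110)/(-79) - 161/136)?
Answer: 376995/10744 ≈ 35.089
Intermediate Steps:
S(w, J) = J + 2*w (S(w, J) = (J + w) + w = J + 2*w)
((-109 - 1*131) + S(6, 23))*((30 - 110)/(-79) - 161/136) = ((-109 - 1*131) + (23 + 2*6))*((30 - 110)/(-79) - 161/136) = ((-109 - 131) + (23 + 12))*(-80*(-1/79) - 161*1/136) = (-240 + 35)*(80/79 - 161/136) = -205*(-1839/10744) = 376995/10744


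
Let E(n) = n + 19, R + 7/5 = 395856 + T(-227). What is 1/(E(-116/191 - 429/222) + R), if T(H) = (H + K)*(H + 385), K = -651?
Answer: 70670/18172582747 ≈ 3.8888e-6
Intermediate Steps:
T(H) = (-651 + H)*(385 + H) (T(H) = (H - 651)*(H + 385) = (-651 + H)*(385 + H))
R = 1285653/5 (R = -7/5 + (395856 + (-250635 + (-227)**2 - 266*(-227))) = -7/5 + (395856 + (-250635 + 51529 + 60382)) = -7/5 + (395856 - 138724) = -7/5 + 257132 = 1285653/5 ≈ 2.5713e+5)
E(n) = 19 + n
1/(E(-116/191 - 429/222) + R) = 1/((19 + (-116/191 - 429/222)) + 1285653/5) = 1/((19 + (-116*1/191 - 429*1/222)) + 1285653/5) = 1/((19 + (-116/191 - 143/74)) + 1285653/5) = 1/((19 - 35897/14134) + 1285653/5) = 1/(232649/14134 + 1285653/5) = 1/(18172582747/70670) = 70670/18172582747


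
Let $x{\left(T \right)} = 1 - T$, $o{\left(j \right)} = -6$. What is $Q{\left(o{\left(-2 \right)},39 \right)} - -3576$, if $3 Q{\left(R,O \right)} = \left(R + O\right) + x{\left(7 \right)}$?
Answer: $3585$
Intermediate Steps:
$Q{\left(R,O \right)} = -2 + \frac{O}{3} + \frac{R}{3}$ ($Q{\left(R,O \right)} = \frac{\left(R + O\right) + \left(1 - 7\right)}{3} = \frac{\left(O + R\right) + \left(1 - 7\right)}{3} = \frac{\left(O + R\right) - 6}{3} = \frac{-6 + O + R}{3} = -2 + \frac{O}{3} + \frac{R}{3}$)
$Q{\left(o{\left(-2 \right)},39 \right)} - -3576 = \left(-2 + \frac{1}{3} \cdot 39 + \frac{1}{3} \left(-6\right)\right) - -3576 = \left(-2 + 13 - 2\right) + 3576 = 9 + 3576 = 3585$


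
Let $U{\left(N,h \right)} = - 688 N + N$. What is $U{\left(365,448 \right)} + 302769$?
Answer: $52014$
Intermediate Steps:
$U{\left(N,h \right)} = - 687 N$
$U{\left(365,448 \right)} + 302769 = \left(-687\right) 365 + 302769 = -250755 + 302769 = 52014$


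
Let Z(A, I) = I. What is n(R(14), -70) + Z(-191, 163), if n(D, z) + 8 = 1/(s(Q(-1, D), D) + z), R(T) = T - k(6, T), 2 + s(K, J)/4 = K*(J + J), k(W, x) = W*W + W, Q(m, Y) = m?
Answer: 22631/146 ≈ 155.01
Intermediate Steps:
k(W, x) = W + W² (k(W, x) = W² + W = W + W²)
s(K, J) = -8 + 8*J*K (s(K, J) = -8 + 4*(K*(J + J)) = -8 + 4*(K*(2*J)) = -8 + 4*(2*J*K) = -8 + 8*J*K)
R(T) = -42 + T (R(T) = T - 6*(1 + 6) = T - 6*7 = T - 1*42 = T - 42 = -42 + T)
n(D, z) = -8 + 1/(-8 + z - 8*D) (n(D, z) = -8 + 1/((-8 + 8*D*(-1)) + z) = -8 + 1/((-8 - 8*D) + z) = -8 + 1/(-8 + z - 8*D))
n(R(14), -70) + Z(-191, 163) = (65 - 8*(-70) + 64*(-42 + 14))/(-8 - 70 - 8*(-42 + 14)) + 163 = (65 + 560 + 64*(-28))/(-8 - 70 - 8*(-28)) + 163 = (65 + 560 - 1792)/(-8 - 70 + 224) + 163 = -1167/146 + 163 = 22631/146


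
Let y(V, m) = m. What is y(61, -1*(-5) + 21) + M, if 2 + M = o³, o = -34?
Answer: -39280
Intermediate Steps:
M = -39306 (M = -2 + (-34)³ = -2 - 39304 = -39306)
y(61, -1*(-5) + 21) + M = (-1*(-5) + 21) - 39306 = (5 + 21) - 39306 = 26 - 39306 = -39280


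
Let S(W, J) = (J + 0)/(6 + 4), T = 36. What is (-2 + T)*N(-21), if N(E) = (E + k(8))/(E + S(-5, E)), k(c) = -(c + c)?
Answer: 12580/231 ≈ 54.459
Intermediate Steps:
S(W, J) = J/10
k(c) = -2*c
N(E) = 10*(-16 + E)/(11*E) (N(E) = (E - 2*8)/(E + E/10) = (E - 16)/((11*E/10)) = (-16 + E)*(10/(11*E)) = 10*(-16 + E)/(11*E))
(-2 + T)*N(-21) = (-2 + 36)*((10/11)*(-16 - 21)/(-21)) = 34*((10/11)*(-1/21)*(-37)) = 34*(370/231) = 12580/231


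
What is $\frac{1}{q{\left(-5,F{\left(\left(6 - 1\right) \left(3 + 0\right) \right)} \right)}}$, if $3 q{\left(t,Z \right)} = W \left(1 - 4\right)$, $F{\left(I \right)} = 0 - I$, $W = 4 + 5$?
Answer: $- \frac{1}{9} \approx -0.11111$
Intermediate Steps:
$W = 9$
$F{\left(I \right)} = - I$
$q{\left(t,Z \right)} = -9$ ($q{\left(t,Z \right)} = \frac{9 \left(1 - 4\right)}{3} = \frac{9 \left(-3\right)}{3} = \frac{1}{3} \left(-27\right) = -9$)
$\frac{1}{q{\left(-5,F{\left(\left(6 - 1\right) \left(3 + 0\right) \right)} \right)}} = \frac{1}{-9} = - \frac{1}{9}$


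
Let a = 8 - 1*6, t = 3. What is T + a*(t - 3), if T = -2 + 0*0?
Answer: -2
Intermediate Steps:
a = 2 (a = 8 - 6 = 2)
T = -2 (T = -2 + 0 = -2)
T + a*(t - 3) = -2 + 2*(3 - 3) = -2 + 2*0 = -2 + 0 = -2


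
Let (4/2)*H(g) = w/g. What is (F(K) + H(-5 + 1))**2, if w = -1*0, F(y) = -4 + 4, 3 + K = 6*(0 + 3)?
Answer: 0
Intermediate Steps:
K = 15 (K = -3 + 6*(0 + 3) = -3 + 6*3 = -3 + 18 = 15)
F(y) = 0
w = 0
H(g) = 0 (H(g) = (0/g)/2 = (1/2)*0 = 0)
(F(K) + H(-5 + 1))**2 = (0 + 0)**2 = 0**2 = 0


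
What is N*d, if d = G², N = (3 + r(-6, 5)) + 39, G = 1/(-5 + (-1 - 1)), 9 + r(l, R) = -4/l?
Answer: 101/147 ≈ 0.68707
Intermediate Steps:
r(l, R) = -9 - 4/l
G = -⅐ (G = 1/(-5 - 2) = 1/(-7) = -⅐ ≈ -0.14286)
N = 101/3 (N = (3 + (-9 - 4/(-6))) + 39 = (3 + (-9 - 4*(-⅙))) + 39 = (3 + (-9 + ⅔)) + 39 = (3 - 25/3) + 39 = -16/3 + 39 = 101/3 ≈ 33.667)
d = 1/49 (d = (-⅐)² = 1/49 ≈ 0.020408)
N*d = (101/3)*(1/49) = 101/147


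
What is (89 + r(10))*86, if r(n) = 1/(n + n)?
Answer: 76583/10 ≈ 7658.3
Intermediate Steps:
r(n) = 1/(2*n)
(89 + r(10))*86 = (89 + (½)/10)*86 = (89 + (½)*(⅒))*86 = (89 + 1/20)*86 = (1781/20)*86 = 76583/10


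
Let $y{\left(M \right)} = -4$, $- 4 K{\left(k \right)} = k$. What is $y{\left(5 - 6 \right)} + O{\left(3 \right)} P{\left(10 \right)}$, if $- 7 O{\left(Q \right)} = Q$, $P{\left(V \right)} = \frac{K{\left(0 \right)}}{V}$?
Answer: $-4$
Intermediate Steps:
$K{\left(k \right)} = - \frac{k}{4}$
$P{\left(V \right)} = 0$ ($P{\left(V \right)} = \frac{\left(- \frac{1}{4}\right) 0}{V} = \frac{0}{V} = 0$)
$O{\left(Q \right)} = - \frac{Q}{7}$
$y{\left(5 - 6 \right)} + O{\left(3 \right)} P{\left(10 \right)} = -4 + \left(- \frac{1}{7}\right) 3 \cdot 0 = -4 - 0 = -4 + 0 = -4$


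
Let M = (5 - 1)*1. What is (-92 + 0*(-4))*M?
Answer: -368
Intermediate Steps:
M = 4 (M = 4*1 = 4)
(-92 + 0*(-4))*M = (-92 + 0*(-4))*4 = (-92 + 0)*4 = -92*4 = -368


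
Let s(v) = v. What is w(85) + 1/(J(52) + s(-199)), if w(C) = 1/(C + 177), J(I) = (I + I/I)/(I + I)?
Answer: -6605/5408466 ≈ -0.0012212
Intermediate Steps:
J(I) = (1 + I)/(2*I) (J(I) = (I + 1)/((2*I)) = (1 + I)*(1/(2*I)) = (1 + I)/(2*I))
w(C) = 1/(177 + C)
w(85) + 1/(J(52) + s(-199)) = 1/(177 + 85) + 1/((½)*(1 + 52)/52 - 199) = 1/262 + 1/((½)*(1/52)*53 - 199) = 1/262 + 1/(53/104 - 199) = 1/262 + 1/(-20643/104) = 1/262 - 104/20643 = -6605/5408466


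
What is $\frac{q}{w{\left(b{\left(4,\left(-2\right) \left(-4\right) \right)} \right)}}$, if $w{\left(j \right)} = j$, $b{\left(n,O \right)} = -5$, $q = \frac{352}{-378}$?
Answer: $\frac{176}{945} \approx 0.18624$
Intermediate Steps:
$q = - \frac{176}{189}$ ($q = 352 \left(- \frac{1}{378}\right) = - \frac{176}{189} \approx -0.93122$)
$\frac{q}{w{\left(b{\left(4,\left(-2\right) \left(-4\right) \right)} \right)}} = - \frac{176}{189 \left(-5\right)} = \left(- \frac{176}{189}\right) \left(- \frac{1}{5}\right) = \frac{176}{945}$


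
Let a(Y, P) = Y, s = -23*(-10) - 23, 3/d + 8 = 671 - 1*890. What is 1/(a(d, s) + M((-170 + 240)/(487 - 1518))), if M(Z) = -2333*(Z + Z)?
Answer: 234037/74139647 ≈ 0.0031567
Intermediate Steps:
M(Z) = -4666*Z
d = -3/227 (d = 3/(-8 + (671 - 1*890)) = 3/(-8 + (671 - 890)) = 3/(-8 - 219) = 3/(-227) = 3*(-1/227) = -3/227 ≈ -0.013216)
s = 207 (s = 230 - 23 = 207)
1/(a(d, s) + M((-170 + 240)/(487 - 1518))) = 1/(-3/227 - 4666*(-170 + 240)/(487 - 1518)) = 1/(-3/227 - 326620/(-1031)) = 1/(-3/227 - 326620*(-1)/1031) = 1/(-3/227 - 4666*(-70/1031)) = 1/(-3/227 + 326620/1031) = 1/(74139647/234037) = 234037/74139647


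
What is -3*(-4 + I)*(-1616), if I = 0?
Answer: -19392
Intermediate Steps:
-3*(-4 + I)*(-1616) = -3*(-4 + 0)*(-1616) = -3*(-4)*(-1616) = 12*(-1616) = -19392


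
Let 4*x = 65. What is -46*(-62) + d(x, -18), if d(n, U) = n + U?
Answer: 11401/4 ≈ 2850.3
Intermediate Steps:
x = 65/4 (x = (1/4)*65 = 65/4 ≈ 16.250)
d(n, U) = U + n
-46*(-62) + d(x, -18) = -46*(-62) + (-18 + 65/4) = 2852 - 7/4 = 11401/4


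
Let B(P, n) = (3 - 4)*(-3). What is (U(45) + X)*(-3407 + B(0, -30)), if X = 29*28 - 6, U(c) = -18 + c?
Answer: -2835532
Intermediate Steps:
B(P, n) = 3 (B(P, n) = -1*(-3) = 3)
X = 806 (X = 812 - 6 = 806)
(U(45) + X)*(-3407 + B(0, -30)) = ((-18 + 45) + 806)*(-3407 + 3) = (27 + 806)*(-3404) = 833*(-3404) = -2835532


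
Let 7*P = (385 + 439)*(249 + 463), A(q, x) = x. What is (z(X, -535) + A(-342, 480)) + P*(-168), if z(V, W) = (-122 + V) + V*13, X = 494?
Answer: -14073238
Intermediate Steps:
z(V, W) = -122 + 14*V (z(V, W) = (-122 + V) + 13*V = -122 + 14*V)
P = 586688/7 (P = ((385 + 439)*(249 + 463))/7 = (824*712)/7 = (⅐)*586688 = 586688/7 ≈ 83813.)
(z(X, -535) + A(-342, 480)) + P*(-168) = ((-122 + 14*494) + 480) + (586688/7)*(-168) = ((-122 + 6916) + 480) - 14080512 = (6794 + 480) - 14080512 = 7274 - 14080512 = -14073238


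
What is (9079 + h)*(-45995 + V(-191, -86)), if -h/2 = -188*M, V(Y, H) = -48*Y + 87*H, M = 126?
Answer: -2501464595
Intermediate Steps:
h = 47376 (h = -(-376)*126 = -2*(-23688) = 47376)
(9079 + h)*(-45995 + V(-191, -86)) = (9079 + 47376)*(-45995 + (-48*(-191) + 87*(-86))) = 56455*(-45995 + (9168 - 7482)) = 56455*(-45995 + 1686) = 56455*(-44309) = -2501464595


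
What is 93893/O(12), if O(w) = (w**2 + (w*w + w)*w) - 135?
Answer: 93893/1881 ≈ 49.917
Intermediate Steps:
O(w) = -135 + w**2 + w*(w + w**2) (O(w) = (w**2 + (w**2 + w)*w) - 135 = (w**2 + (w + w**2)*w) - 135 = (w**2 + w*(w + w**2)) - 135 = -135 + w**2 + w*(w + w**2))
93893/O(12) = 93893/(-135 + 12**3 + 2*12**2) = 93893/(-135 + 1728 + 2*144) = 93893/(-135 + 1728 + 288) = 93893/1881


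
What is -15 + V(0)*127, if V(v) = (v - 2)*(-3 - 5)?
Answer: 2017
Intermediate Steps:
V(v) = 16 - 8*v (V(v) = (-2 + v)*(-8) = 16 - 8*v)
-15 + V(0)*127 = -15 + (16 - 8*0)*127 = -15 + (16 + 0)*127 = -15 + 16*127 = -15 + 2032 = 2017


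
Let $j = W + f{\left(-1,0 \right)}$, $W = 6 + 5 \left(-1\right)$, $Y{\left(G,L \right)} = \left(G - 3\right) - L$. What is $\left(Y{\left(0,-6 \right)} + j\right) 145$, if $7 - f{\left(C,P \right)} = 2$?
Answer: $1305$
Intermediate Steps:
$f{\left(C,P \right)} = 5$ ($f{\left(C,P \right)} = 7 - 2 = 5$)
$Y{\left(G,L \right)} = -3 + G - L$ ($Y{\left(G,L \right)} = \left(G - 3\right) - L = \left(-3 + G\right) - L = -3 + G - L$)
$W = 1$ ($W = 6 - 5 = 1$)
$j = 6$ ($j = 1 + 5 = 6$)
$\left(Y{\left(0,-6 \right)} + j\right) 145 = \left(\left(-3 + 0 - -6\right) + 6\right) 145 = \left(\left(-3 + 0 + 6\right) + 6\right) 145 = \left(3 + 6\right) 145 = 9 \cdot 145 = 1305$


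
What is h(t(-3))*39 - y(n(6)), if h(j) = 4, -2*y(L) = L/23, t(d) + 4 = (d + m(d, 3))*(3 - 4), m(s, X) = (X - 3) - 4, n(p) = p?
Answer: 3591/23 ≈ 156.13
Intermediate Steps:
m(s, X) = -7 + X (m(s, X) = (-3 + X) - 4 = -7 + X)
t(d) = -d (t(d) = -4 + (d + (-7 + 3))*(3 - 4) = -4 + (d - 4)*(-1) = -4 + (-4 + d)*(-1) = -4 + (4 - d) = -d)
y(L) = -L/46 (y(L) = -L/(2*23) = -L/46)
h(t(-3))*39 - y(n(6)) = 4*39 - (-1)*6/46 = 156 - 1*(-3/23) = 156 + 3/23 = 3591/23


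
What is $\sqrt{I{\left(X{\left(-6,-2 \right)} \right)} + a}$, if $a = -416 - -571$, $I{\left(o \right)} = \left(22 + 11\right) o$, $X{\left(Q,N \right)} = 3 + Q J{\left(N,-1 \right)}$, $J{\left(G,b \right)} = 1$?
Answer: $2 \sqrt{14} \approx 7.4833$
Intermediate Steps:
$X{\left(Q,N \right)} = 3 + Q$ ($X{\left(Q,N \right)} = 3 + Q 1 = 3 + Q$)
$I{\left(o \right)} = 33 o$
$a = 155$ ($a = -416 + 571 = 155$)
$\sqrt{I{\left(X{\left(-6,-2 \right)} \right)} + a} = \sqrt{33 \left(3 - 6\right) + 155} = \sqrt{33 \left(-3\right) + 155} = \sqrt{-99 + 155} = \sqrt{56} = 2 \sqrt{14}$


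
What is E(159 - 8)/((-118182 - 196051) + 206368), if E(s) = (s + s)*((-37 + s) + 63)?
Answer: -17818/35955 ≈ -0.49556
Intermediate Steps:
E(s) = 2*s*(26 + s) (E(s) = (2*s)*(26 + s) = 2*s*(26 + s))
E(159 - 8)/((-118182 - 196051) + 206368) = (2*(159 - 8)*(26 + (159 - 8)))/((-118182 - 196051) + 206368) = (2*151*(26 + 151))/(-314233 + 206368) = (2*151*177)/(-107865) = 53454*(-1/107865) = -17818/35955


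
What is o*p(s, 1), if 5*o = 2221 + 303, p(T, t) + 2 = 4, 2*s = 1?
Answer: 5048/5 ≈ 1009.6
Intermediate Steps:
s = ½ (s = (½)*1 = ½ ≈ 0.50000)
p(T, t) = 2 (p(T, t) = -2 + 4 = 2)
o = 2524/5 (o = (2221 + 303)/5 = (⅕)*2524 = 2524/5 ≈ 504.80)
o*p(s, 1) = (2524/5)*2 = 5048/5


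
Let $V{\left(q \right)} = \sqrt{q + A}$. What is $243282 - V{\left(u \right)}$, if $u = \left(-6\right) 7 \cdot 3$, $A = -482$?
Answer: $243282 - 4 i \sqrt{38} \approx 2.4328 \cdot 10^{5} - 24.658 i$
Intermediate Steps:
$u = -126$ ($u = \left(-42\right) 3 = -126$)
$V{\left(q \right)} = \sqrt{-482 + q}$ ($V{\left(q \right)} = \sqrt{q - 482} = \sqrt{-482 + q}$)
$243282 - V{\left(u \right)} = 243282 - \sqrt{-482 - 126} = 243282 - \sqrt{-608} = 243282 - 4 i \sqrt{38}$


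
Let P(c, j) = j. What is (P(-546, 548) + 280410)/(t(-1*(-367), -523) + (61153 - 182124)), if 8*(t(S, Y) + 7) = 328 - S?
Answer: -2247664/967863 ≈ -2.3223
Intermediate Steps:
t(S, Y) = 34 - S/8 (t(S, Y) = -7 + (328 - S)/8 = -7 + (41 - S/8) = 34 - S/8)
(P(-546, 548) + 280410)/(t(-1*(-367), -523) + (61153 - 182124)) = (548 + 280410)/((34 - (-1)*(-367)/8) + (61153 - 182124)) = 280958/((34 - ⅛*367) - 120971) = 280958/((34 - 367/8) - 120971) = 280958/(-95/8 - 120971) = 280958/(-967863/8) = 280958*(-8/967863) = -2247664/967863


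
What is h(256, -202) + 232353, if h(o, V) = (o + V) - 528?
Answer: 231879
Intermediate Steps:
h(o, V) = -528 + V + o (h(o, V) = (V + o) - 528 = -528 + V + o)
h(256, -202) + 232353 = (-528 - 202 + 256) + 232353 = -474 + 232353 = 231879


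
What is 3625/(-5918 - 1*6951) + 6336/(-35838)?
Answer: -1067933/2329289 ≈ -0.45848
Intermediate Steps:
3625/(-5918 - 1*6951) + 6336/(-35838) = 3625/(-5918 - 6951) + 6336*(-1/35838) = 3625/(-12869) - 32/181 = 3625*(-1/12869) - 32/181 = -3625/12869 - 32/181 = -1067933/2329289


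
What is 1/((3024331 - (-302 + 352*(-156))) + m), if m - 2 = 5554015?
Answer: 1/8633562 ≈ 1.1583e-7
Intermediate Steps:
m = 5554017 (m = 2 + 5554015 = 5554017)
1/((3024331 - (-302 + 352*(-156))) + m) = 1/((3024331 - (-302 + 352*(-156))) + 5554017) = 1/((3024331 - (-302 - 54912)) + 5554017) = 1/((3024331 - 1*(-55214)) + 5554017) = 1/((3024331 + 55214) + 5554017) = 1/(3079545 + 5554017) = 1/8633562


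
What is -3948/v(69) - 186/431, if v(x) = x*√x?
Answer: -186/431 - 1316*√69/1587 ≈ -7.3197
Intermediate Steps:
v(x) = x^(3/2)
-3948/v(69) - 186/431 = -3948*√69/4761 - 186/431 = -3948*√69/4761 - 186*1/431 = -1316*√69/1587 - 186/431 = -186/431 - 1316*√69/1587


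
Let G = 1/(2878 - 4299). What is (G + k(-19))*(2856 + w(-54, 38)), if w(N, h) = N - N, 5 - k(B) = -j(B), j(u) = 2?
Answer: 4057968/203 ≈ 19990.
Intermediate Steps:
k(B) = 7 (k(B) = 5 - (-1)*2 = 5 - 1*(-2) = 5 + 2 = 7)
w(N, h) = 0
G = -1/1421 (G = 1/(-1421) = -1/1421 ≈ -0.00070373)
(G + k(-19))*(2856 + w(-54, 38)) = (-1/1421 + 7)*(2856 + 0) = (9946/1421)*2856 = 4057968/203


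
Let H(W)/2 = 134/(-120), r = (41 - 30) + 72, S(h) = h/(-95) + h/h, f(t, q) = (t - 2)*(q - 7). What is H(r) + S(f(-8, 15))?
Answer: -223/570 ≈ -0.39123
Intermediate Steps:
f(t, q) = (-7 + q)*(-2 + t) (f(t, q) = (-2 + t)*(-7 + q) = (-7 + q)*(-2 + t))
S(h) = 1 - h/95 (S(h) = h*(-1/95) + 1 = -h/95 + 1 = 1 - h/95)
r = 83 (r = 11 + 72 = 83)
H(W) = -67/30 (H(W) = 2*(134/(-120)) = 2*(134*(-1/120)) = 2*(-67/60) = -67/30)
H(r) + S(f(-8, 15)) = -67/30 + (1 - (14 - 7*(-8) - 2*15 + 15*(-8))/95) = -67/30 + (1 - (14 + 56 - 30 - 120)/95) = -67/30 + (1 - 1/95*(-80)) = -67/30 + (1 + 16/19) = -67/30 + 35/19 = -223/570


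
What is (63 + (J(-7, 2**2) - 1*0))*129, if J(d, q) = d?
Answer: 7224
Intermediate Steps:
(63 + (J(-7, 2**2) - 1*0))*129 = (63 + (-7 - 1*0))*129 = (63 + (-7 + 0))*129 = (63 - 7)*129 = 56*129 = 7224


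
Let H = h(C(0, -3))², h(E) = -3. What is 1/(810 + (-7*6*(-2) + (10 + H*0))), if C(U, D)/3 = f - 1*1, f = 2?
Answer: 1/904 ≈ 0.0011062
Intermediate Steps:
C(U, D) = 3 (C(U, D) = 3*(2 - 1*1) = 3*(2 - 1) = 3*1 = 3)
H = 9 (H = (-3)² = 9)
1/(810 + (-7*6*(-2) + (10 + H*0))) = 1/(810 + (-7*6*(-2) + (10 + 9*0))) = 1/(810 + (-42*(-2) + (10 + 0))) = 1/(810 + (84 + 10)) = 1/(810 + 94) = 1/904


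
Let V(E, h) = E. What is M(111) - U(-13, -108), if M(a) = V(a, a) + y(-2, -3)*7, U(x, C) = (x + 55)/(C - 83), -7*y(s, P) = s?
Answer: 21625/191 ≈ 113.22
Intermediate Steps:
y(s, P) = -s/7
U(x, C) = (55 + x)/(-83 + C)
M(a) = 2 + a (M(a) = a - 1/7*(-2)*7 = a + (2/7)*7 = a + 2 = 2 + a)
M(111) - U(-13, -108) = (2 + 111) - (55 - 13)/(-83 - 108) = 113 - 42/(-191) = 113 - (-1)*42/191 = 113 - 1*(-42/191) = 113 + 42/191 = 21625/191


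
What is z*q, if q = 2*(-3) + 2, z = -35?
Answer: 140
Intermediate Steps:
q = -4 (q = -6 + 2 = -4)
z*q = -35*(-4) = 140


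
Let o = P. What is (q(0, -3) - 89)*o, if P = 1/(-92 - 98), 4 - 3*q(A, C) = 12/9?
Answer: 793/1710 ≈ 0.46374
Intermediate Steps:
q(A, C) = 8/9 (q(A, C) = 4/3 - 4/9 = 8/9)
P = -1/190 (P = 1/(-190) = -1/190 ≈ -0.0052632)
o = -1/190 ≈ -0.0052632
(q(0, -3) - 89)*o = (8/9 - 89)*(-1/190) = -793/9*(-1/190) = 793/1710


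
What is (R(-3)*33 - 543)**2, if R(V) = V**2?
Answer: 60516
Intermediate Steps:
(R(-3)*33 - 543)**2 = ((-3)**2*33 - 543)**2 = (9*33 - 543)**2 = (297 - 543)**2 = (-246)**2 = 60516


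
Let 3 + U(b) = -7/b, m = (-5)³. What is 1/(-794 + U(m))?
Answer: -125/99618 ≈ -0.0012548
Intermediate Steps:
m = -125
U(b) = -3 - 7/b
1/(-794 + U(m)) = 1/(-794 + (-3 - 7/(-125))) = 1/(-794 + (-3 - 7*(-1/125))) = 1/(-794 + (-3 + 7/125)) = 1/(-794 - 368/125) = 1/(-99618/125) = -125/99618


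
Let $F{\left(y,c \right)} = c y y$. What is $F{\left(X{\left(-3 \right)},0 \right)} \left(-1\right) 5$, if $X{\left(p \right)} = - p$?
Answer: $0$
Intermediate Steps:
$F{\left(y,c \right)} = c y^{2}$
$F{\left(X{\left(-3 \right)},0 \right)} \left(-1\right) 5 = 0 \left(\left(-1\right) \left(-3\right)\right)^{2} \left(-1\right) 5 = 0 \cdot 3^{2} \left(-1\right) 5 = 0 \cdot 9 \left(-1\right) 5 = 0 \left(-1\right) 5 = 0 \cdot 5 = 0$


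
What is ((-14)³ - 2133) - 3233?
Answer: -8110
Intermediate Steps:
((-14)³ - 2133) - 3233 = (-2744 - 2133) - 3233 = -4877 - 3233 = -8110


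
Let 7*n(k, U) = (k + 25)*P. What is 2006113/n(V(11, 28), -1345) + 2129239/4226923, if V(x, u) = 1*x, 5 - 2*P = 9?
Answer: -59357642956885/304338456 ≈ -1.9504e+5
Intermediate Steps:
P = -2 (P = 5/2 - ½*9 = 5/2 - 9/2 = -2)
V(x, u) = x
n(k, U) = -50/7 - 2*k/7 (n(k, U) = ((k + 25)*(-2))/7 = ((25 + k)*(-2))/7 = (-50 - 2*k)/7 = -50/7 - 2*k/7)
2006113/n(V(11, 28), -1345) + 2129239/4226923 = 2006113/(-50/7 - 2/7*11) + 2129239/4226923 = 2006113/(-50/7 - 22/7) + 2129239*(1/4226923) = 2006113/(-72/7) + 2129239/4226923 = 2006113*(-7/72) + 2129239/4226923 = -14042791/72 + 2129239/4226923 = -59357642956885/304338456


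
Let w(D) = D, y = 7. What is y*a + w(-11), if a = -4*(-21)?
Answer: 577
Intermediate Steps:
a = 84
y*a + w(-11) = 7*84 - 11 = 588 - 11 = 577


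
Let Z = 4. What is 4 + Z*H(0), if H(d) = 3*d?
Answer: 4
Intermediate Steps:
4 + Z*H(0) = 4 + 4*(3*0) = 4 + 4*0 = 4 + 0 = 4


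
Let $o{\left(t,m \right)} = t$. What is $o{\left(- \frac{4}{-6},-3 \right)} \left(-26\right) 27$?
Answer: $-468$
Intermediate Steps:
$o{\left(- \frac{4}{-6},-3 \right)} \left(-26\right) 27 = - \frac{4}{-6} \left(-26\right) 27 = \left(-4\right) \left(- \frac{1}{6}\right) \left(-26\right) 27 = \frac{2}{3} \left(-26\right) 27 = \left(- \frac{52}{3}\right) 27 = -468$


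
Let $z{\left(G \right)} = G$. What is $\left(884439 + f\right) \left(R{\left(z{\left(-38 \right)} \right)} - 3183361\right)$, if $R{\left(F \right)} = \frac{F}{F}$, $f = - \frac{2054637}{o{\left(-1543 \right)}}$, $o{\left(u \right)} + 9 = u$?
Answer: $- \frac{273511100876400}{97} \approx -2.8197 \cdot 10^{12}$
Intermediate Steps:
$o{\left(u \right)} = -9 + u$
$f = \frac{2054637}{1552}$ ($f = - \frac{2054637}{-9 - 1543} = - \frac{2054637}{-1552} = \left(-2054637\right) \left(- \frac{1}{1552}\right) = \frac{2054637}{1552} \approx 1323.9$)
$R{\left(F \right)} = 1$
$\left(884439 + f\right) \left(R{\left(z{\left(-38 \right)} \right)} - 3183361\right) = \left(884439 + \frac{2054637}{1552}\right) \left(1 - 3183361\right) = \frac{1374703965}{1552} \left(-3183360\right) = - \frac{273511100876400}{97}$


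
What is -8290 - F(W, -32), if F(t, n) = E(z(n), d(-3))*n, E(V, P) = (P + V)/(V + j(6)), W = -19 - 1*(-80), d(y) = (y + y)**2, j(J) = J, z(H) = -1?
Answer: -8066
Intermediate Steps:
d(y) = 4*y**2 (d(y) = (2*y)**2 = 4*y**2)
W = 61 (W = -19 + 80 = 61)
E(V, P) = (P + V)/(6 + V) (E(V, P) = (P + V)/(V + 6) = (P + V)/(6 + V))
F(t, n) = 7*n (F(t, n) = ((4*(-3)**2 - 1)/(6 - 1))*n = ((4*9 - 1)/5)*n = ((36 - 1)/5)*n = ((1/5)*35)*n = 7*n)
-8290 - F(W, -32) = -8290 - 7*(-32) = -8290 - 1*(-224) = -8290 + 224 = -8066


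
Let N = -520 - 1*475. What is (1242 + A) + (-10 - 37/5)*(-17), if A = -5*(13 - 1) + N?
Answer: 2414/5 ≈ 482.80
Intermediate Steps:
N = -995 (N = -520 - 475 = -995)
A = -1055 (A = -5*(13 - 1) - 995 = -5*12 - 995 = -60 - 995 = -1055)
(1242 + A) + (-10 - 37/5)*(-17) = (1242 - 1055) + (-10 - 37/5)*(-17) = 187 + (-10 - 37*⅕)*(-17) = 187 + (-10 - 37/5)*(-17) = 187 - 87/5*(-17) = 187 + 1479/5 = 2414/5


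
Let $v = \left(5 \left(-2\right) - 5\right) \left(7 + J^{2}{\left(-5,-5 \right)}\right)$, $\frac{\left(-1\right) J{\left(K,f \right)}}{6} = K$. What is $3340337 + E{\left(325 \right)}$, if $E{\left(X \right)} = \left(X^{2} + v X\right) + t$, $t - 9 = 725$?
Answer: $-974929$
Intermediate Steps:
$t = 734$ ($t = 9 + 725 = 734$)
$J{\left(K,f \right)} = - 6 K$
$v = -13605$ ($v = \left(5 \left(-2\right) - 5\right) \left(7 + \left(\left(-6\right) \left(-5\right)\right)^{2}\right) = \left(-10 - 5\right) \left(7 + 30^{2}\right) = - 15 \left(7 + 900\right) = \left(-15\right) 907 = -13605$)
$E{\left(X \right)} = 734 + X^{2} - 13605 X$ ($E{\left(X \right)} = \left(X^{2} - 13605 X\right) + 734 = 734 + X^{2} - 13605 X$)
$3340337 + E{\left(325 \right)} = 3340337 + \left(734 + 325^{2} - 4421625\right) = 3340337 + \left(734 + 105625 - 4421625\right) = 3340337 - 4315266 = -974929$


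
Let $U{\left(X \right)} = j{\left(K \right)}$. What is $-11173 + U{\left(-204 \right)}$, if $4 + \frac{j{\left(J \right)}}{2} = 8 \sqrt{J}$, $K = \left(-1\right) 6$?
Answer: $-11181 + 16 i \sqrt{6} \approx -11181.0 + 39.192 i$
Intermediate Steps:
$K = -6$
$j{\left(J \right)} = -8 + 16 \sqrt{J}$ ($j{\left(J \right)} = -8 + 2 \cdot 8 \sqrt{J} = -8 + 16 \sqrt{J}$)
$U{\left(X \right)} = -8 + 16 i \sqrt{6}$ ($U{\left(X \right)} = -8 + 16 \sqrt{-6} = -8 + 16 i \sqrt{6}$)
$-11173 + U{\left(-204 \right)} = -11173 - \left(8 - 16 i \sqrt{6}\right) = -11181 + 16 i \sqrt{6}$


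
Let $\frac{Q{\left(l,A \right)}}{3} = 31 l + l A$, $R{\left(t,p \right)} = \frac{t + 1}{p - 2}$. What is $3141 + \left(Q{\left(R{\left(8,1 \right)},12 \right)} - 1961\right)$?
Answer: $19$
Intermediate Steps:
$R{\left(t,p \right)} = \frac{1 + t}{-2 + p}$
$Q{\left(l,A \right)} = 93 l + 3 A l$ ($Q{\left(l,A \right)} = 3 \left(31 l + l A\right) = 3 \left(31 l + A l\right) = 93 l + 3 A l$)
$3141 + \left(Q{\left(R{\left(8,1 \right)},12 \right)} - 1961\right) = 3141 - \left(1961 - 3 \frac{1 + 8}{-2 + 1} \left(31 + 12\right)\right) = 3141 - \left(1961 - 3 \frac{1}{-1} \cdot 9 \cdot 43\right) = 3141 - \left(1961 - 3 \left(\left(-1\right) 9\right) 43\right) = 3141 - \left(1961 + 27 \cdot 43\right) = 3141 - 3122 = 19$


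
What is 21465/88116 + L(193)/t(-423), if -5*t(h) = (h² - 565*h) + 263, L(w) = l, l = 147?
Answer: 424362795/1754712652 ≈ 0.24184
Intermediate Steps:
L(w) = 147
t(h) = -263/5 + 113*h - h²/5 (t(h) = -((h² - 565*h) + 263)/5 = -(263 + h² - 565*h)/5 = -263/5 + 113*h - h²/5)
21465/88116 + L(193)/t(-423) = 21465/88116 + 147/(-263/5 + 113*(-423) - ⅕*(-423)²) = 21465*(1/88116) + 147/(-263/5 - 47799 - ⅕*178929) = 7155/29372 + 147/(-263/5 - 47799 - 178929/5) = 7155/29372 + 147/(-418187/5) = 7155/29372 + 147*(-5/418187) = 7155/29372 - 105/59741 = 424362795/1754712652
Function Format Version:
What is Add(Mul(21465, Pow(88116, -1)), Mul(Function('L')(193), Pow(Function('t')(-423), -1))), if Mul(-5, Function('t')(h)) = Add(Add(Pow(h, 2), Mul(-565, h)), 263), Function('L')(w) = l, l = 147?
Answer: Rational(424362795, 1754712652) ≈ 0.24184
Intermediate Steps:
Function('L')(w) = 147
Function('t')(h) = Add(Rational(-263, 5), Mul(113, h), Mul(Rational(-1, 5), Pow(h, 2))) (Function('t')(h) = Mul(Rational(-1, 5), Add(Add(Pow(h, 2), Mul(-565, h)), 263)) = Mul(Rational(-1, 5), Add(263, Pow(h, 2), Mul(-565, h))) = Add(Rational(-263, 5), Mul(113, h), Mul(Rational(-1, 5), Pow(h, 2))))
Add(Mul(21465, Pow(88116, -1)), Mul(Function('L')(193), Pow(Function('t')(-423), -1))) = Add(Mul(21465, Pow(88116, -1)), Mul(147, Pow(Add(Rational(-263, 5), Mul(113, -423), Mul(Rational(-1, 5), Pow(-423, 2))), -1))) = Add(Mul(21465, Rational(1, 88116)), Mul(147, Pow(Add(Rational(-263, 5), -47799, Mul(Rational(-1, 5), 178929)), -1))) = Add(Rational(7155, 29372), Mul(147, Pow(Add(Rational(-263, 5), -47799, Rational(-178929, 5)), -1))) = Add(Rational(7155, 29372), Mul(147, Pow(Rational(-418187, 5), -1))) = Add(Rational(7155, 29372), Mul(147, Rational(-5, 418187))) = Add(Rational(7155, 29372), Rational(-105, 59741)) = Rational(424362795, 1754712652)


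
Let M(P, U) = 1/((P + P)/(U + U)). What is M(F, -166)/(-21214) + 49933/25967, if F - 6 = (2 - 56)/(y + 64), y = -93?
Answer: 5253055219/2730369084 ≈ 1.9239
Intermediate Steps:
F = 228/29 (F = 6 + (2 - 56)/(-93 + 64) = 6 - 54/(-29) = 6 - 54*(-1/29) = 6 + 54/29 = 228/29 ≈ 7.8621)
M(P, U) = U/P (M(P, U) = 1/((2*P)/((2*U))) = 1/((2*P)*(1/(2*U))) = 1/(P/U) = U/P)
M(F, -166)/(-21214) + 49933/25967 = -166/228/29/(-21214) + 49933/25967 = -166*29/228*(-1/21214) + 49933*(1/25967) = -2407/114*(-1/21214) + 2171/1129 = 2407/2418396 + 2171/1129 = 5253055219/2730369084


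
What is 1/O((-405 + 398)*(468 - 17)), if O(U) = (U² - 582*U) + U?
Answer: 1/11800866 ≈ 8.4740e-8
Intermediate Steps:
O(U) = U² - 581*U
1/O((-405 + 398)*(468 - 17)) = 1/(((-405 + 398)*(468 - 17))*(-581 + (-405 + 398)*(468 - 17))) = 1/((-7*451)*(-581 - 7*451)) = 1/(-3157*(-581 - 3157)) = 1/(-3157*(-3738)) = 1/11800866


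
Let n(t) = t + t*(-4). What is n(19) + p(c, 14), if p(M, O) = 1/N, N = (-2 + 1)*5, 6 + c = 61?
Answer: -286/5 ≈ -57.200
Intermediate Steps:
n(t) = -3*t (n(t) = t - 4*t = -3*t)
c = 55 (c = -6 + 61 = 55)
N = -5 (N = -1*5 = -5)
p(M, O) = -1/5 (p(M, O) = 1/(-5) = -1/5)
n(19) + p(c, 14) = -3*19 - 1/5 = -57 - 1/5 = -286/5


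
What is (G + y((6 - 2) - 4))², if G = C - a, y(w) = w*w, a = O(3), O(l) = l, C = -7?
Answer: 100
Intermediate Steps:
a = 3
y(w) = w²
G = -10 (G = -7 - 1*3 = -7 - 3 = -10)
(G + y((6 - 2) - 4))² = (-10 + ((6 - 2) - 4)²)² = (-10 + (4 - 4)²)² = (-10 + 0²)² = (-10 + 0)² = (-10)² = 100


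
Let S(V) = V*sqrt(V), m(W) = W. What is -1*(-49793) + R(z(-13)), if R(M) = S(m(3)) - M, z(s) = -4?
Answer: 49797 + 3*sqrt(3) ≈ 49802.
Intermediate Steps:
S(V) = V**(3/2)
R(M) = -M + 3*sqrt(3) (R(M) = 3**(3/2) - M = 3*sqrt(3) - M = -M + 3*sqrt(3))
-1*(-49793) + R(z(-13)) = -1*(-49793) + (-1*(-4) + 3*sqrt(3)) = 49793 + (4 + 3*sqrt(3)) = 49797 + 3*sqrt(3)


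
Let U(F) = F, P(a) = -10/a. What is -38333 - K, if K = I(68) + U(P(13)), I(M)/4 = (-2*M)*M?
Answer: -17423/13 ≈ -1340.2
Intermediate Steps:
I(M) = -8*M² (I(M) = 4*((-2*M)*M) = 4*(-2*M²) = -8*M²)
K = -480906/13 (K = -8*68² - 10/13 = -8*4624 - 10*1/13 = -36992 - 10/13 = -480906/13 ≈ -36993.)
-38333 - K = -38333 - 1*(-480906/13) = -38333 + 480906/13 = -17423/13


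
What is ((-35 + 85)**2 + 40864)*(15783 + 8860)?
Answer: 1068619052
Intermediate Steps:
((-35 + 85)**2 + 40864)*(15783 + 8860) = (50**2 + 40864)*24643 = (2500 + 40864)*24643 = 43364*24643 = 1068619052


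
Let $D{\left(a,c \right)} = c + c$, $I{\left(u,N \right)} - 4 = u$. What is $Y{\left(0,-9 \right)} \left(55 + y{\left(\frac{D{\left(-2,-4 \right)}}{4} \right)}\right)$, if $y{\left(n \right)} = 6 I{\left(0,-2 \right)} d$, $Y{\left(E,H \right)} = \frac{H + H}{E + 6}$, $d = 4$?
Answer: $-453$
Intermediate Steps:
$I{\left(u,N \right)} = 4 + u$
$D{\left(a,c \right)} = 2 c$
$Y{\left(E,H \right)} = \frac{2 H}{6 + E}$
$y{\left(n \right)} = 96$ ($y{\left(n \right)} = 6 \left(4 + 0\right) 4 = 6 \cdot 4 \cdot 4 = 24 \cdot 4 = 96$)
$Y{\left(0,-9 \right)} \left(55 + y{\left(\frac{D{\left(-2,-4 \right)}}{4} \right)}\right) = 2 \left(-9\right) \frac{1}{6 + 0} \left(55 + 96\right) = 2 \left(-9\right) \frac{1}{6} \cdot 151 = \left(-3\right) 151 = -453$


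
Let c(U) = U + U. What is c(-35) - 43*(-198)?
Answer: 8444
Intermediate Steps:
c(U) = 2*U
c(-35) - 43*(-198) = 2*(-35) - 43*(-198) = -70 + 8514 = 8444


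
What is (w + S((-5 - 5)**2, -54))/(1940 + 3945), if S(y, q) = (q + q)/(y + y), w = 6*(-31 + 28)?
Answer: -927/294250 ≈ -0.0031504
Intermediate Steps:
w = -18 (w = 6*(-3) = -18)
S(y, q) = q/y (S(y, q) = (2*q)/((2*y)) = (2*q)*(1/(2*y)) = q/y)
(w + S((-5 - 5)**2, -54))/(1940 + 3945) = (-18 - 54/(-5 - 5)**2)/(1940 + 3945) = (-18 - 54/((-10)**2))/5885 = (-18 - 54/100)*(1/5885) = (-18 - 54*1/100)*(1/5885) = (-18 - 27/50)*(1/5885) = -927/50*1/5885 = -927/294250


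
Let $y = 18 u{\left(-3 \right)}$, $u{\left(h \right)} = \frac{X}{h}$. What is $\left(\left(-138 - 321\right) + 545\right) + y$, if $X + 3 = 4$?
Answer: $80$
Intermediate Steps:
$X = 1$ ($X = -3 + 4 = 1$)
$u{\left(h \right)} = \frac{1}{h}$ ($u{\left(h \right)} = 1 \frac{1}{h} = \frac{1}{h}$)
$y = -6$ ($y = \frac{18}{-3} = 18 \left(- \frac{1}{3}\right) = -6$)
$\left(\left(-138 - 321\right) + 545\right) + y = \left(\left(-138 - 321\right) + 545\right) - 6 = \left(-459 + 545\right) - 6 = 86 - 6 = 80$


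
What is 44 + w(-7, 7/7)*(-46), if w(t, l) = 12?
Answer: -508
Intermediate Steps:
44 + w(-7, 7/7)*(-46) = 44 + 12*(-46) = 44 - 552 = -508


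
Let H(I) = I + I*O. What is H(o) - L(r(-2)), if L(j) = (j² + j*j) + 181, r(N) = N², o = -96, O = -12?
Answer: 843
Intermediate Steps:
H(I) = -11*I (H(I) = I + I*(-12) = I - 12*I = -11*I)
L(j) = 181 + 2*j² (L(j) = (j² + j²) + 181 = 2*j² + 181 = 181 + 2*j²)
H(o) - L(r(-2)) = -11*(-96) - (181 + 2*((-2)²)²) = 1056 - (181 + 2*4²) = 1056 - (181 + 2*16) = 1056 - (181 + 32) = 1056 - 1*213 = 1056 - 213 = 843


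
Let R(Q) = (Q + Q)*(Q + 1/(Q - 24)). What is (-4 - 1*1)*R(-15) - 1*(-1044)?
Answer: -15728/13 ≈ -1209.8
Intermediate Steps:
R(Q) = 2*Q*(Q + 1/(-24 + Q)) (R(Q) = (2*Q)*(Q + 1/(-24 + Q)) = 2*Q*(Q + 1/(-24 + Q)))
(-4 - 1*1)*R(-15) - 1*(-1044) = (-4 - 1*1)*(2*(-15)*(1 + (-15)**2 - 24*(-15))/(-24 - 15)) - 1*(-1044) = (-4 - 1)*(2*(-15)*(1 + 225 + 360)/(-39)) + 1044 = -10*(-15)*(-1)*586/39 + 1044 = -5*5860/13 + 1044 = -29300/13 + 1044 = -15728/13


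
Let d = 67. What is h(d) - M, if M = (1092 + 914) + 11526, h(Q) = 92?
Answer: -13440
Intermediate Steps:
M = 13532 (M = 2006 + 11526 = 13532)
h(d) - M = 92 - 1*13532 = 92 - 13532 = -13440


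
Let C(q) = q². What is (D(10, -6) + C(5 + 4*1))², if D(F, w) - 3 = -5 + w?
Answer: 5329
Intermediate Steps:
D(F, w) = -2 + w (D(F, w) = 3 + (-5 + w) = -2 + w)
(D(10, -6) + C(5 + 4*1))² = ((-2 - 6) + (5 + 4*1)²)² = (-8 + (5 + 4)²)² = (-8 + 9²)² = (-8 + 81)² = 73² = 5329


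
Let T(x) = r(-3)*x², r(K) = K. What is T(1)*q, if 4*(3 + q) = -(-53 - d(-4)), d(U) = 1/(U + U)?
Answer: -981/32 ≈ -30.656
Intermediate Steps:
T(x) = -3*x²
d(U) = 1/(2*U)
q = 327/32 (q = -3 + (-(-53 - 1/(2*(-4))))/4 = -3 + (-(-53 - (-1)/(2*4)))/4 = -3 + (-(-53 - 1*(-⅛)))/4 = -3 + (-(-53 + ⅛))/4 = -3 + (-1*(-423/8))/4 = -3 + (¼)*(423/8) = -3 + 423/32 = 327/32 ≈ 10.219)
T(1)*q = -3*1²*(327/32) = -3*1*(327/32) = -3*327/32 = -981/32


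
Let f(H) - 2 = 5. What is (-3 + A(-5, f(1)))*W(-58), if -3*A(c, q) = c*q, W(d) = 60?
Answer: 520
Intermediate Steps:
f(H) = 7 (f(H) = 2 + 5 = 7)
A(c, q) = -c*q/3
(-3 + A(-5, f(1)))*W(-58) = (-3 - ⅓*(-5)*7)*60 = (-3 + 35/3)*60 = (26/3)*60 = 520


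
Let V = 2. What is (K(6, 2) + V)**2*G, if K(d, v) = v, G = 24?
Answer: 384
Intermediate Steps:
(K(6, 2) + V)**2*G = (2 + 2)**2*24 = 4**2*24 = 16*24 = 384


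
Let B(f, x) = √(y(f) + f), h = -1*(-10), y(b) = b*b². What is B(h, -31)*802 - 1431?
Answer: -1431 + 802*√1010 ≈ 24057.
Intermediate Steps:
y(b) = b³
h = 10
B(f, x) = √(f + f³) (B(f, x) = √(f³ + f) = √(f + f³))
B(h, -31)*802 - 1431 = √(10 + 10³)*802 - 1431 = √(10 + 1000)*802 - 1431 = √1010*802 - 1431 = 802*√1010 - 1431 = -1431 + 802*√1010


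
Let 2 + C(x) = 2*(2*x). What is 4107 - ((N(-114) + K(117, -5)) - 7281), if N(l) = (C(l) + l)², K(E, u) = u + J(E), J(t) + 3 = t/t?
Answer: -315789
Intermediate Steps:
J(t) = -2 (J(t) = -3 + t/t = -3 + 1 = -2)
C(x) = -2 + 4*x (C(x) = -2 + 2*(2*x) = -2 + 4*x)
K(E, u) = -2 + u (K(E, u) = u - 2 = -2 + u)
N(l) = (-2 + 5*l)² (N(l) = ((-2 + 4*l) + l)² = (-2 + 5*l)²)
4107 - ((N(-114) + K(117, -5)) - 7281) = 4107 - (((-2 + 5*(-114))² + (-2 - 5)) - 7281) = 4107 - (((-2 - 570)² - 7) - 7281) = 4107 - (((-572)² - 7) - 7281) = 4107 - ((327184 - 7) - 7281) = 4107 - (327177 - 7281) = 4107 - 1*319896 = 4107 - 319896 = -315789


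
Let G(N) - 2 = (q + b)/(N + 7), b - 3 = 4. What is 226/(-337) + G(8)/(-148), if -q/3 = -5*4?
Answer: -534409/748140 ≈ -0.71432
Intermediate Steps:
b = 7 (b = 3 + 4 = 7)
q = 60 (q = -(-15)*4 = -3*(-20) = 60)
G(N) = 2 + 67/(7 + N) (G(N) = 2 + (60 + 7)/(N + 7) = 2 + 67/(7 + N))
226/(-337) + G(8)/(-148) = 226/(-337) + ((81 + 2*8)/(7 + 8))/(-148) = 226*(-1/337) + ((81 + 16)/15)*(-1/148) = -226/337 + ((1/15)*97)*(-1/148) = -226/337 + (97/15)*(-1/148) = -226/337 - 97/2220 = -534409/748140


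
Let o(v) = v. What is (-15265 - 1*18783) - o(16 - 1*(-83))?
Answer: -34147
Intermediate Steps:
(-15265 - 1*18783) - o(16 - 1*(-83)) = (-15265 - 1*18783) - (16 - 1*(-83)) = (-15265 - 18783) - (16 + 83) = -34048 - 1*99 = -34048 - 99 = -34147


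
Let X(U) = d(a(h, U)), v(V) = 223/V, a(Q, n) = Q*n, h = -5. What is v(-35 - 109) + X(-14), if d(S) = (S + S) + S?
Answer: 30017/144 ≈ 208.45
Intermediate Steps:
d(S) = 3*S (d(S) = 2*S + S = 3*S)
X(U) = -15*U (X(U) = 3*(-5*U) = -15*U)
v(-35 - 109) + X(-14) = 223/(-35 - 109) - 15*(-14) = 223/(-144) + 210 = 223*(-1/144) + 210 = -223/144 + 210 = 30017/144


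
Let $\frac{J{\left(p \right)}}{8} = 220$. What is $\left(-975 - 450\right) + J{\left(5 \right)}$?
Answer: $335$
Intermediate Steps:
$J{\left(p \right)} = 1760$ ($J{\left(p \right)} = 8 \cdot 220 = 1760$)
$\left(-975 - 450\right) + J{\left(5 \right)} = \left(-975 - 450\right) + 1760 = -1425 + 1760 = 335$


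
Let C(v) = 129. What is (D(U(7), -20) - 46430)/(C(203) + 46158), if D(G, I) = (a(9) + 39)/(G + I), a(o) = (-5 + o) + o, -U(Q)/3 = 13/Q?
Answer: -8311334/8285373 ≈ -1.0031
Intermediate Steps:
U(Q) = -39/Q
a(o) = -5 + 2*o
D(G, I) = 52/(G + I) (D(G, I) = ((-5 + 2*9) + 39)/(G + I) = ((-5 + 18) + 39)/(G + I) = (13 + 39)/(G + I) = 52/(G + I))
(D(U(7), -20) - 46430)/(C(203) + 46158) = (52/(-39/7 - 20) - 46430)/(129 + 46158) = (52/(-39*1/7 - 20) - 46430)/46287 = (52/(-39/7 - 20) - 46430)*(1/46287) = (52/(-179/7) - 46430)*(1/46287) = (52*(-7/179) - 46430)*(1/46287) = (-364/179 - 46430)*(1/46287) = -8311334/179*1/46287 = -8311334/8285373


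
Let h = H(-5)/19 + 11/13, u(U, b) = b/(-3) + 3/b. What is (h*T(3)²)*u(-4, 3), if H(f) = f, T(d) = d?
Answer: 0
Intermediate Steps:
u(U, b) = 3/b - b/3 (u(U, b) = b*(-⅓) + 3/b = -b/3 + 3/b = 3/b - b/3)
h = 144/247 (h = -5/19 + 11/13 = 144/247 ≈ 0.58300)
(h*T(3)²)*u(-4, 3) = ((144/247)*3²)*(3/3 - ⅓*3) = ((144/247)*9)*(3*(⅓) - 1) = 1296*(1 - 1)/247 = (1296/247)*0 = 0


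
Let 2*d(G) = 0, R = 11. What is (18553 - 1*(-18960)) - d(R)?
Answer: 37513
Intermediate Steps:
d(G) = 0 (d(G) = (1/2)*0 = 0)
(18553 - 1*(-18960)) - d(R) = (18553 - 1*(-18960)) - 1*0 = (18553 + 18960) + 0 = 37513 + 0 = 37513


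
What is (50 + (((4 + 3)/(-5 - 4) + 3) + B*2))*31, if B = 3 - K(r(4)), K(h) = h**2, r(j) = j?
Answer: 7316/9 ≈ 812.89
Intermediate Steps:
B = -13 (B = 3 - 1*4**2 = 3 - 1*16 = 3 - 16 = -13)
(50 + (((4 + 3)/(-5 - 4) + 3) + B*2))*31 = (50 + (((4 + 3)/(-5 - 4) + 3) - 13*2))*31 = (50 + ((7/(-9) + 3) - 26))*31 = (50 + ((7*(-1/9) + 3) - 26))*31 = (50 + ((-7/9 + 3) - 26))*31 = (50 + (20/9 - 26))*31 = (50 - 214/9)*31 = (236/9)*31 = 7316/9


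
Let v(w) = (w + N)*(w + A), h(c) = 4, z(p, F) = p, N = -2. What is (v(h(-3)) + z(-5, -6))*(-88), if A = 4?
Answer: -968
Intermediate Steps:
v(w) = (-2 + w)*(4 + w) (v(w) = (w - 2)*(w + 4) = (-2 + w)*(4 + w))
(v(h(-3)) + z(-5, -6))*(-88) = ((-8 + 4² + 2*4) - 5)*(-88) = ((-8 + 16 + 8) - 5)*(-88) = (16 - 5)*(-88) = 11*(-88) = -968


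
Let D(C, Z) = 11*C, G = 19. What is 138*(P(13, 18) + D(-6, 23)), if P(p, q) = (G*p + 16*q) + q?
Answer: 67206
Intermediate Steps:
P(p, q) = 17*q + 19*p (P(p, q) = (19*p + 16*q) + q = (16*q + 19*p) + q = 17*q + 19*p)
138*(P(13, 18) + D(-6, 23)) = 138*((17*18 + 19*13) + 11*(-6)) = 138*((306 + 247) - 66) = 138*(553 - 66) = 138*487 = 67206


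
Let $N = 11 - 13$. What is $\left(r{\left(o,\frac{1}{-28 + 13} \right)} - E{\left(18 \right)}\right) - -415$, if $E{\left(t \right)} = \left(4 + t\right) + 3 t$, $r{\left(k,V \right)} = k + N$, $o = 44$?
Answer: $381$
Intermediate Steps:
$N = -2$ ($N = 11 - 13 = -2$)
$r{\left(k,V \right)} = -2 + k$ ($r{\left(k,V \right)} = k - 2 = -2 + k$)
$E{\left(t \right)} = 4 + 4 t$
$\left(r{\left(o,\frac{1}{-28 + 13} \right)} - E{\left(18 \right)}\right) - -415 = \left(\left(-2 + 44\right) - \left(4 + 4 \cdot 18\right)\right) - -415 = \left(42 - \left(4 + 72\right)\right) + 415 = \left(42 - 76\right) + 415 = -34 + 415 = 381$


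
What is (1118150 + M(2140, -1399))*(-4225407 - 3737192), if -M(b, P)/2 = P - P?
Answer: -8903380071850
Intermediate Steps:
M(b, P) = 0 (M(b, P) = -2*(P - P) = -2*0 = 0)
(1118150 + M(2140, -1399))*(-4225407 - 3737192) = (1118150 + 0)*(-4225407 - 3737192) = 1118150*(-7962599) = -8903380071850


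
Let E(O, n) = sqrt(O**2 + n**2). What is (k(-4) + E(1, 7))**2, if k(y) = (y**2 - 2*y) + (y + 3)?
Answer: 579 + 230*sqrt(2) ≈ 904.27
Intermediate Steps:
k(y) = 3 + y**2 - y (k(y) = (y**2 - 2*y) + (3 + y) = 3 + y**2 - y)
(k(-4) + E(1, 7))**2 = ((3 + (-4)**2 - 1*(-4)) + sqrt(1**2 + 7**2))**2 = ((3 + 16 + 4) + sqrt(1 + 49))**2 = (23 + sqrt(50))**2 = (23 + 5*sqrt(2))**2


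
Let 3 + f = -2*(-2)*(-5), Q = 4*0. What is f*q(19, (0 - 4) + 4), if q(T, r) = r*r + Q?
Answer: 0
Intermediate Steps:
Q = 0
q(T, r) = r² (q(T, r) = r*r + 0 = r² + 0 = r²)
f = -23 (f = -3 - 2*(-2)*(-5) = -3 + 4*(-5) = -3 - 20 = -23)
f*q(19, (0 - 4) + 4) = -23*((0 - 4) + 4)² = -23*(-4 + 4)² = -23*0² = -23*0 = 0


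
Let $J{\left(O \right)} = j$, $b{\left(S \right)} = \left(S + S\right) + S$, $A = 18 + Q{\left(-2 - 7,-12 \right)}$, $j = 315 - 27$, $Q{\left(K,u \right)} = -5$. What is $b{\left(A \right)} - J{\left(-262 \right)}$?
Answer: $-249$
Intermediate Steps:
$j = 288$ ($j = 315 - 27 = 288$)
$A = 13$ ($A = 18 - 5 = 13$)
$b{\left(S \right)} = 3 S$ ($b{\left(S \right)} = 2 S + S = 3 S$)
$J{\left(O \right)} = 288$
$b{\left(A \right)} - J{\left(-262 \right)} = 3 \cdot 13 - 288 = 39 - 288 = -249$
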